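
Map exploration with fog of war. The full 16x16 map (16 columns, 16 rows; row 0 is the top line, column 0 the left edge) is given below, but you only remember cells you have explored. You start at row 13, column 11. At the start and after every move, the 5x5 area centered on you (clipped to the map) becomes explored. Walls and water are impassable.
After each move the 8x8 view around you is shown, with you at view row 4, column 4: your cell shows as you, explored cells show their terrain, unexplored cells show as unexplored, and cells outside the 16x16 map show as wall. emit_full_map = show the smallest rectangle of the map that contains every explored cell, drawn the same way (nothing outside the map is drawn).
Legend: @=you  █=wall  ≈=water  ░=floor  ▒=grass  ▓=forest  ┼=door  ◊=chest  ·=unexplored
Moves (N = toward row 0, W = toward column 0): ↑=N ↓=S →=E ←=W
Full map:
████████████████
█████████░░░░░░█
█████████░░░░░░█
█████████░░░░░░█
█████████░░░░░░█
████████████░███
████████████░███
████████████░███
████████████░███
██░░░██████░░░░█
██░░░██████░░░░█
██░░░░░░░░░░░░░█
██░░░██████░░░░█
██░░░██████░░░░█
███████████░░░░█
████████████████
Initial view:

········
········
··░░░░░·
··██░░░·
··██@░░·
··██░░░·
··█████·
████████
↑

········
········
··██░░░·
··░░░░░·
··██@░░·
··██░░░·
··██░░░·
··█████·

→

········
········
·██░░░░·
·░░░░░░·
·██░@░░·
·██░░░░·
·██░░░░·
·█████··

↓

········
·██░░░░·
·░░░░░░·
·██░░░░·
·██░@░░·
·██░░░░·
·██████·
████████

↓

·██░░░░·
·░░░░░░·
·██░░░░·
·██░░░░·
·██░@░░·
·██████·
████████
████████

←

··██░░░░
··░░░░░░
··██░░░░
··██░░░░
··██@░░░
··██████
████████
████████

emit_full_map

██░░░░
░░░░░░
██░░░░
██░░░░
██@░░░
██████

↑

········
··██░░░░
··░░░░░░
··██░░░░
··██@░░░
··██░░░░
··██████
████████

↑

········
········
··██░░░░
··░░░░░░
··██@░░░
··██░░░░
··██░░░░
··██████

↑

········
········
··██░░░·
··██░░░░
··░░@░░░
··██░░░░
··██░░░░
··██░░░░

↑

········
········
··███░█·
··██░░░·
··██@░░░
··░░░░░░
··██░░░░
··██░░░░

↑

········
········
··███░█·
··███░█·
··██@░░·
··██░░░░
··░░░░░░
··██░░░░

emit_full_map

███░█·
███░█·
██@░░·
██░░░░
░░░░░░
██░░░░
██░░░░
██░░░░
██████

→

········
········
·███░██·
·███░██·
·██░@░░·
·██░░░░·
·░░░░░░·
·██░░░░·

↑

········
········
··██░██·
·███░██·
·███@██·
·██░░░░·
·██░░░░·
·░░░░░░·

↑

········
········
··██░██·
··██░██·
·███@██·
·███░██·
·██░░░░·
·██░░░░·

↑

········
········
··░░░░░·
··██░██·
··██@██·
·███░██·
·███░██·
·██░░░░·

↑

········
········
··░░░░░·
··░░░░░·
··██@██·
··██░██·
·███░██·
·███░██·

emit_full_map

·░░░░░
·░░░░░
·██@██
·██░██
███░██
███░██
██░░░░
██░░░░
░░░░░░
██░░░░
██░░░░
██░░░░
██████


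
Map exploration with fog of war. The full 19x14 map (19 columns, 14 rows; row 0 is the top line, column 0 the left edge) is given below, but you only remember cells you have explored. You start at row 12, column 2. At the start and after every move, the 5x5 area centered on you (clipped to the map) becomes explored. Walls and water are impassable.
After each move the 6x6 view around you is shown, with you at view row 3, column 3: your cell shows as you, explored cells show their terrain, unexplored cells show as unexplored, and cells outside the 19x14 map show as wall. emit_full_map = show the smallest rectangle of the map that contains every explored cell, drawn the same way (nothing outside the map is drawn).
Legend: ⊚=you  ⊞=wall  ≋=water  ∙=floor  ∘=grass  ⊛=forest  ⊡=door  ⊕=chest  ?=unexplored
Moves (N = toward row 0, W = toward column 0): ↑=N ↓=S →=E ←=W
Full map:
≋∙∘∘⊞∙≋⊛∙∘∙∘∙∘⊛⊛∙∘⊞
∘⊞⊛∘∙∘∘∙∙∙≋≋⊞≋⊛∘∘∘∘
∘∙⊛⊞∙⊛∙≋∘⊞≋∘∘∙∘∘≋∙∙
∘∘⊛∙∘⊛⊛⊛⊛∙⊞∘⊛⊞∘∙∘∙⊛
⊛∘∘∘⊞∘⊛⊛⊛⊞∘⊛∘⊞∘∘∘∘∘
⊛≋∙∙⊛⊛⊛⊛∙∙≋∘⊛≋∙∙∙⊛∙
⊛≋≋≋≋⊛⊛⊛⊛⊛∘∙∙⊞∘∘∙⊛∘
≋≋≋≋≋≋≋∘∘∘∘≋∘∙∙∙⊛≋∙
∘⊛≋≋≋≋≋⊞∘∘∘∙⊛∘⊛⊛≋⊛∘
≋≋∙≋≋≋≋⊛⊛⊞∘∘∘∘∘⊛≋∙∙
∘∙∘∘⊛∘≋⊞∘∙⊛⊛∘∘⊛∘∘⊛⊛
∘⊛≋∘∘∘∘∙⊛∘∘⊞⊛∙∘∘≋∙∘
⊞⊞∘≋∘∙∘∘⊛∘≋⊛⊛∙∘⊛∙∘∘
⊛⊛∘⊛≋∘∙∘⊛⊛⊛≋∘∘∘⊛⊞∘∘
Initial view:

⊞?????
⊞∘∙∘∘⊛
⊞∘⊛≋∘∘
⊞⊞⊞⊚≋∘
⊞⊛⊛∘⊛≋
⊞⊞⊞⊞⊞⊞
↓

⊞∘∙∘∘⊛
⊞∘⊛≋∘∘
⊞⊞⊞∘≋∘
⊞⊛⊛⊚⊛≋
⊞⊞⊞⊞⊞⊞
⊞⊞⊞⊞⊞⊞

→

∘∙∘∘⊛?
∘⊛≋∘∘∘
⊞⊞∘≋∘∙
⊛⊛∘⊚≋∘
⊞⊞⊞⊞⊞⊞
⊞⊞⊞⊞⊞⊞

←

⊞∘∙∘∘⊛
⊞∘⊛≋∘∘
⊞⊞⊞∘≋∘
⊞⊛⊛⊚⊛≋
⊞⊞⊞⊞⊞⊞
⊞⊞⊞⊞⊞⊞

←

⊞⊞∘∙∘∘
⊞⊞∘⊛≋∘
⊞⊞⊞⊞∘≋
⊞⊞⊛⊚∘⊛
⊞⊞⊞⊞⊞⊞
⊞⊞⊞⊞⊞⊞

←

⊞⊞⊞∘∙∘
⊞⊞⊞∘⊛≋
⊞⊞⊞⊞⊞∘
⊞⊞⊞⊚⊛∘
⊞⊞⊞⊞⊞⊞
⊞⊞⊞⊞⊞⊞

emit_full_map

∘∙∘∘⊛?
∘⊛≋∘∘∘
⊞⊞∘≋∘∙
⊚⊛∘⊛≋∘

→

⊞⊞∘∙∘∘
⊞⊞∘⊛≋∘
⊞⊞⊞⊞∘≋
⊞⊞⊛⊚∘⊛
⊞⊞⊞⊞⊞⊞
⊞⊞⊞⊞⊞⊞


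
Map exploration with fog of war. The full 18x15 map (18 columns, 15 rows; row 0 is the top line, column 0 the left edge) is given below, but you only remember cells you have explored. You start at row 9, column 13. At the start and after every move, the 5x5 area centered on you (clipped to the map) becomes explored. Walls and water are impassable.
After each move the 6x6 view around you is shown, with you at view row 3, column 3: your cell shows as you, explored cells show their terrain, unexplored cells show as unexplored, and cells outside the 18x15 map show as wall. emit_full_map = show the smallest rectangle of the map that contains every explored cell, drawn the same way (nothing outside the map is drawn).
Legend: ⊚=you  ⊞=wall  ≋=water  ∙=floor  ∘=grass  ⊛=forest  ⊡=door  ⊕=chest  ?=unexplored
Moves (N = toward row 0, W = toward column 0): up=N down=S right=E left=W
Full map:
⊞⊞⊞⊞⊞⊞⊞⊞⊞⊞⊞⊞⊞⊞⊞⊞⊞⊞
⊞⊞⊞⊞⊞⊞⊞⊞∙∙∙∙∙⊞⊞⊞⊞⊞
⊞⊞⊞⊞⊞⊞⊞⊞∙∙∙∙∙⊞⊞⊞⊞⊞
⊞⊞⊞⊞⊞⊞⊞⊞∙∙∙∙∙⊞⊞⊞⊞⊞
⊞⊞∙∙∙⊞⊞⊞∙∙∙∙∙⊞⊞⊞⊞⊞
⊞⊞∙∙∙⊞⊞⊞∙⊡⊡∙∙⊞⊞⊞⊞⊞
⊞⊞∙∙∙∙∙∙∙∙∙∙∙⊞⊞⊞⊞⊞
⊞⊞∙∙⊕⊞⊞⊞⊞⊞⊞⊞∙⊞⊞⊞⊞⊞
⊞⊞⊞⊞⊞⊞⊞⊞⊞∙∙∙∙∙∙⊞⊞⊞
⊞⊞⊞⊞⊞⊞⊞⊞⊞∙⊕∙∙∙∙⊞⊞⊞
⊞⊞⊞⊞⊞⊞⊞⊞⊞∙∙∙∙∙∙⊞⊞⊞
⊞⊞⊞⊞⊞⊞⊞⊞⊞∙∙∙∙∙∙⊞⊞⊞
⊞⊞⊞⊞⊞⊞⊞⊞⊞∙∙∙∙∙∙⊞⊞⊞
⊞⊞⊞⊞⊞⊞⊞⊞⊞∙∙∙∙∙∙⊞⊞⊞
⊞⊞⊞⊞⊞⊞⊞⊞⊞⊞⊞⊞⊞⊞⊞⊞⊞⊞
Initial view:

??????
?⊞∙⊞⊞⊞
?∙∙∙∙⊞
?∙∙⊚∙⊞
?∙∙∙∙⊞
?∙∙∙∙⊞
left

??????
?⊞⊞∙⊞⊞
?∙∙∙∙∙
?⊕∙⊚∙∙
?∙∙∙∙∙
?∙∙∙∙∙

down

?⊞⊞∙⊞⊞
?∙∙∙∙∙
?⊕∙∙∙∙
?∙∙⊚∙∙
?∙∙∙∙∙
?∙∙∙∙∙

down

?∙∙∙∙∙
?⊕∙∙∙∙
?∙∙∙∙∙
?∙∙⊚∙∙
?∙∙∙∙∙
?∙∙∙∙∙

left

??∙∙∙∙
?∙⊕∙∙∙
?∙∙∙∙∙
?∙∙⊚∙∙
?∙∙∙∙∙
?∙∙∙∙∙

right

?∙∙∙∙∙
∙⊕∙∙∙∙
∙∙∙∙∙∙
∙∙∙⊚∙∙
∙∙∙∙∙∙
∙∙∙∙∙∙

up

?⊞⊞∙⊞⊞
?∙∙∙∙∙
∙⊕∙∙∙∙
∙∙∙⊚∙∙
∙∙∙∙∙∙
∙∙∙∙∙∙

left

??⊞⊞∙⊞
?∙∙∙∙∙
?∙⊕∙∙∙
?∙∙⊚∙∙
?∙∙∙∙∙
?∙∙∙∙∙

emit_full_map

?⊞⊞∙⊞⊞⊞
∙∙∙∙∙∙⊞
∙⊕∙∙∙∙⊞
∙∙⊚∙∙∙⊞
∙∙∙∙∙∙⊞
∙∙∙∙∙∙?
∙∙∙∙∙∙?

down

?∙∙∙∙∙
?∙⊕∙∙∙
?∙∙∙∙∙
?∙∙⊚∙∙
?∙∙∙∙∙
?∙∙∙∙∙

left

??∙∙∙∙
?⊞∙⊕∙∙
?⊞∙∙∙∙
?⊞∙⊚∙∙
?⊞∙∙∙∙
?⊞∙∙∙∙

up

???⊞⊞∙
?⊞∙∙∙∙
?⊞∙⊕∙∙
?⊞∙⊚∙∙
?⊞∙∙∙∙
?⊞∙∙∙∙

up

??????
?⊞⊞⊞⊞∙
?⊞∙∙∙∙
?⊞∙⊚∙∙
?⊞∙∙∙∙
?⊞∙∙∙∙

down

?⊞⊞⊞⊞∙
?⊞∙∙∙∙
?⊞∙⊕∙∙
?⊞∙⊚∙∙
?⊞∙∙∙∙
?⊞∙∙∙∙

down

?⊞∙∙∙∙
?⊞∙⊕∙∙
?⊞∙∙∙∙
?⊞∙⊚∙∙
?⊞∙∙∙∙
?⊞∙∙∙∙

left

??⊞∙∙∙
?⊞⊞∙⊕∙
?⊞⊞∙∙∙
?⊞⊞⊚∙∙
?⊞⊞∙∙∙
?⊞⊞∙∙∙

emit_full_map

?⊞⊞⊞⊞∙⊞⊞⊞
?⊞∙∙∙∙∙∙⊞
⊞⊞∙⊕∙∙∙∙⊞
⊞⊞∙∙∙∙∙∙⊞
⊞⊞⊚∙∙∙∙∙⊞
⊞⊞∙∙∙∙∙∙?
⊞⊞∙∙∙∙∙∙?

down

?⊞⊞∙⊕∙
?⊞⊞∙∙∙
?⊞⊞∙∙∙
?⊞⊞⊚∙∙
?⊞⊞∙∙∙
?⊞⊞⊞⊞⊞

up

??⊞∙∙∙
?⊞⊞∙⊕∙
?⊞⊞∙∙∙
?⊞⊞⊚∙∙
?⊞⊞∙∙∙
?⊞⊞∙∙∙

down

?⊞⊞∙⊕∙
?⊞⊞∙∙∙
?⊞⊞∙∙∙
?⊞⊞⊚∙∙
?⊞⊞∙∙∙
?⊞⊞⊞⊞⊞

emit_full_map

?⊞⊞⊞⊞∙⊞⊞⊞
?⊞∙∙∙∙∙∙⊞
⊞⊞∙⊕∙∙∙∙⊞
⊞⊞∙∙∙∙∙∙⊞
⊞⊞∙∙∙∙∙∙⊞
⊞⊞⊚∙∙∙∙∙?
⊞⊞∙∙∙∙∙∙?
⊞⊞⊞⊞⊞????


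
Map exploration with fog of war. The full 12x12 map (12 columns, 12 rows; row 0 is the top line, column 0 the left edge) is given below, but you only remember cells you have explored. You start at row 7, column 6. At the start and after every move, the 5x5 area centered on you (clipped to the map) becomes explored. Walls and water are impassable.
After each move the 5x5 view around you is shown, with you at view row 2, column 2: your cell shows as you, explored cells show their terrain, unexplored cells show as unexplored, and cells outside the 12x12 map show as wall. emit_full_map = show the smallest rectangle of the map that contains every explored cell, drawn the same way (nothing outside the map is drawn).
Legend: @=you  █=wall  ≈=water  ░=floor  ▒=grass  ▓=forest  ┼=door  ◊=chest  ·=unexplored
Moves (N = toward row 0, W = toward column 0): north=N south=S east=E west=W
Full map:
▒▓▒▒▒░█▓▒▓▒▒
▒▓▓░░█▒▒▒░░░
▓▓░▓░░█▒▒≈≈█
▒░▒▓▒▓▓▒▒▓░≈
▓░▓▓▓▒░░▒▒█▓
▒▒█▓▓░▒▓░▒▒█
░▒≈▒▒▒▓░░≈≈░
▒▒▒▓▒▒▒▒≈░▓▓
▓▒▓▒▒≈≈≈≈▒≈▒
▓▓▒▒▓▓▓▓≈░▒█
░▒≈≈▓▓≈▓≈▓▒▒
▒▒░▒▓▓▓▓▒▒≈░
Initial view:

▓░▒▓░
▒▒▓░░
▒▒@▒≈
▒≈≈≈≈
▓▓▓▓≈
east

░▒▓░▒
▒▓░░≈
▒▒@≈░
≈≈≈≈▒
▓▓▓≈░

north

▒░░▒▒
░▒▓░▒
▒▓@░≈
▒▒▒≈░
≈≈≈≈▒

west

▓▒░░▒
▓░▒▓░
▒▒@░░
▒▒▒▒≈
▒≈≈≈≈

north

▒▓▓▒▒
▓▒░░▒
▓░@▓░
▒▒▓░░
▒▒▒▒≈

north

░░█▒▒
▒▓▓▒▒
▓▒@░▒
▓░▒▓░
▒▒▓░░

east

░█▒▒≈
▓▓▒▒▓
▒░@▒▒
░▒▓░▒
▒▓░░≈

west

░░█▒▒
▒▓▓▒▒
▓▒@░▒
▓░▒▓░
▒▒▓░░

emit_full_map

░░█▒▒≈
▒▓▓▒▒▓
▓▒@░▒▒
▓░▒▓░▒
▒▒▓░░≈
▒▒▒▒≈░
▒≈≈≈≈▒
▓▓▓▓≈░

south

▒▓▓▒▒
▓▒░░▒
▓░@▓░
▒▒▓░░
▒▒▒▒≈


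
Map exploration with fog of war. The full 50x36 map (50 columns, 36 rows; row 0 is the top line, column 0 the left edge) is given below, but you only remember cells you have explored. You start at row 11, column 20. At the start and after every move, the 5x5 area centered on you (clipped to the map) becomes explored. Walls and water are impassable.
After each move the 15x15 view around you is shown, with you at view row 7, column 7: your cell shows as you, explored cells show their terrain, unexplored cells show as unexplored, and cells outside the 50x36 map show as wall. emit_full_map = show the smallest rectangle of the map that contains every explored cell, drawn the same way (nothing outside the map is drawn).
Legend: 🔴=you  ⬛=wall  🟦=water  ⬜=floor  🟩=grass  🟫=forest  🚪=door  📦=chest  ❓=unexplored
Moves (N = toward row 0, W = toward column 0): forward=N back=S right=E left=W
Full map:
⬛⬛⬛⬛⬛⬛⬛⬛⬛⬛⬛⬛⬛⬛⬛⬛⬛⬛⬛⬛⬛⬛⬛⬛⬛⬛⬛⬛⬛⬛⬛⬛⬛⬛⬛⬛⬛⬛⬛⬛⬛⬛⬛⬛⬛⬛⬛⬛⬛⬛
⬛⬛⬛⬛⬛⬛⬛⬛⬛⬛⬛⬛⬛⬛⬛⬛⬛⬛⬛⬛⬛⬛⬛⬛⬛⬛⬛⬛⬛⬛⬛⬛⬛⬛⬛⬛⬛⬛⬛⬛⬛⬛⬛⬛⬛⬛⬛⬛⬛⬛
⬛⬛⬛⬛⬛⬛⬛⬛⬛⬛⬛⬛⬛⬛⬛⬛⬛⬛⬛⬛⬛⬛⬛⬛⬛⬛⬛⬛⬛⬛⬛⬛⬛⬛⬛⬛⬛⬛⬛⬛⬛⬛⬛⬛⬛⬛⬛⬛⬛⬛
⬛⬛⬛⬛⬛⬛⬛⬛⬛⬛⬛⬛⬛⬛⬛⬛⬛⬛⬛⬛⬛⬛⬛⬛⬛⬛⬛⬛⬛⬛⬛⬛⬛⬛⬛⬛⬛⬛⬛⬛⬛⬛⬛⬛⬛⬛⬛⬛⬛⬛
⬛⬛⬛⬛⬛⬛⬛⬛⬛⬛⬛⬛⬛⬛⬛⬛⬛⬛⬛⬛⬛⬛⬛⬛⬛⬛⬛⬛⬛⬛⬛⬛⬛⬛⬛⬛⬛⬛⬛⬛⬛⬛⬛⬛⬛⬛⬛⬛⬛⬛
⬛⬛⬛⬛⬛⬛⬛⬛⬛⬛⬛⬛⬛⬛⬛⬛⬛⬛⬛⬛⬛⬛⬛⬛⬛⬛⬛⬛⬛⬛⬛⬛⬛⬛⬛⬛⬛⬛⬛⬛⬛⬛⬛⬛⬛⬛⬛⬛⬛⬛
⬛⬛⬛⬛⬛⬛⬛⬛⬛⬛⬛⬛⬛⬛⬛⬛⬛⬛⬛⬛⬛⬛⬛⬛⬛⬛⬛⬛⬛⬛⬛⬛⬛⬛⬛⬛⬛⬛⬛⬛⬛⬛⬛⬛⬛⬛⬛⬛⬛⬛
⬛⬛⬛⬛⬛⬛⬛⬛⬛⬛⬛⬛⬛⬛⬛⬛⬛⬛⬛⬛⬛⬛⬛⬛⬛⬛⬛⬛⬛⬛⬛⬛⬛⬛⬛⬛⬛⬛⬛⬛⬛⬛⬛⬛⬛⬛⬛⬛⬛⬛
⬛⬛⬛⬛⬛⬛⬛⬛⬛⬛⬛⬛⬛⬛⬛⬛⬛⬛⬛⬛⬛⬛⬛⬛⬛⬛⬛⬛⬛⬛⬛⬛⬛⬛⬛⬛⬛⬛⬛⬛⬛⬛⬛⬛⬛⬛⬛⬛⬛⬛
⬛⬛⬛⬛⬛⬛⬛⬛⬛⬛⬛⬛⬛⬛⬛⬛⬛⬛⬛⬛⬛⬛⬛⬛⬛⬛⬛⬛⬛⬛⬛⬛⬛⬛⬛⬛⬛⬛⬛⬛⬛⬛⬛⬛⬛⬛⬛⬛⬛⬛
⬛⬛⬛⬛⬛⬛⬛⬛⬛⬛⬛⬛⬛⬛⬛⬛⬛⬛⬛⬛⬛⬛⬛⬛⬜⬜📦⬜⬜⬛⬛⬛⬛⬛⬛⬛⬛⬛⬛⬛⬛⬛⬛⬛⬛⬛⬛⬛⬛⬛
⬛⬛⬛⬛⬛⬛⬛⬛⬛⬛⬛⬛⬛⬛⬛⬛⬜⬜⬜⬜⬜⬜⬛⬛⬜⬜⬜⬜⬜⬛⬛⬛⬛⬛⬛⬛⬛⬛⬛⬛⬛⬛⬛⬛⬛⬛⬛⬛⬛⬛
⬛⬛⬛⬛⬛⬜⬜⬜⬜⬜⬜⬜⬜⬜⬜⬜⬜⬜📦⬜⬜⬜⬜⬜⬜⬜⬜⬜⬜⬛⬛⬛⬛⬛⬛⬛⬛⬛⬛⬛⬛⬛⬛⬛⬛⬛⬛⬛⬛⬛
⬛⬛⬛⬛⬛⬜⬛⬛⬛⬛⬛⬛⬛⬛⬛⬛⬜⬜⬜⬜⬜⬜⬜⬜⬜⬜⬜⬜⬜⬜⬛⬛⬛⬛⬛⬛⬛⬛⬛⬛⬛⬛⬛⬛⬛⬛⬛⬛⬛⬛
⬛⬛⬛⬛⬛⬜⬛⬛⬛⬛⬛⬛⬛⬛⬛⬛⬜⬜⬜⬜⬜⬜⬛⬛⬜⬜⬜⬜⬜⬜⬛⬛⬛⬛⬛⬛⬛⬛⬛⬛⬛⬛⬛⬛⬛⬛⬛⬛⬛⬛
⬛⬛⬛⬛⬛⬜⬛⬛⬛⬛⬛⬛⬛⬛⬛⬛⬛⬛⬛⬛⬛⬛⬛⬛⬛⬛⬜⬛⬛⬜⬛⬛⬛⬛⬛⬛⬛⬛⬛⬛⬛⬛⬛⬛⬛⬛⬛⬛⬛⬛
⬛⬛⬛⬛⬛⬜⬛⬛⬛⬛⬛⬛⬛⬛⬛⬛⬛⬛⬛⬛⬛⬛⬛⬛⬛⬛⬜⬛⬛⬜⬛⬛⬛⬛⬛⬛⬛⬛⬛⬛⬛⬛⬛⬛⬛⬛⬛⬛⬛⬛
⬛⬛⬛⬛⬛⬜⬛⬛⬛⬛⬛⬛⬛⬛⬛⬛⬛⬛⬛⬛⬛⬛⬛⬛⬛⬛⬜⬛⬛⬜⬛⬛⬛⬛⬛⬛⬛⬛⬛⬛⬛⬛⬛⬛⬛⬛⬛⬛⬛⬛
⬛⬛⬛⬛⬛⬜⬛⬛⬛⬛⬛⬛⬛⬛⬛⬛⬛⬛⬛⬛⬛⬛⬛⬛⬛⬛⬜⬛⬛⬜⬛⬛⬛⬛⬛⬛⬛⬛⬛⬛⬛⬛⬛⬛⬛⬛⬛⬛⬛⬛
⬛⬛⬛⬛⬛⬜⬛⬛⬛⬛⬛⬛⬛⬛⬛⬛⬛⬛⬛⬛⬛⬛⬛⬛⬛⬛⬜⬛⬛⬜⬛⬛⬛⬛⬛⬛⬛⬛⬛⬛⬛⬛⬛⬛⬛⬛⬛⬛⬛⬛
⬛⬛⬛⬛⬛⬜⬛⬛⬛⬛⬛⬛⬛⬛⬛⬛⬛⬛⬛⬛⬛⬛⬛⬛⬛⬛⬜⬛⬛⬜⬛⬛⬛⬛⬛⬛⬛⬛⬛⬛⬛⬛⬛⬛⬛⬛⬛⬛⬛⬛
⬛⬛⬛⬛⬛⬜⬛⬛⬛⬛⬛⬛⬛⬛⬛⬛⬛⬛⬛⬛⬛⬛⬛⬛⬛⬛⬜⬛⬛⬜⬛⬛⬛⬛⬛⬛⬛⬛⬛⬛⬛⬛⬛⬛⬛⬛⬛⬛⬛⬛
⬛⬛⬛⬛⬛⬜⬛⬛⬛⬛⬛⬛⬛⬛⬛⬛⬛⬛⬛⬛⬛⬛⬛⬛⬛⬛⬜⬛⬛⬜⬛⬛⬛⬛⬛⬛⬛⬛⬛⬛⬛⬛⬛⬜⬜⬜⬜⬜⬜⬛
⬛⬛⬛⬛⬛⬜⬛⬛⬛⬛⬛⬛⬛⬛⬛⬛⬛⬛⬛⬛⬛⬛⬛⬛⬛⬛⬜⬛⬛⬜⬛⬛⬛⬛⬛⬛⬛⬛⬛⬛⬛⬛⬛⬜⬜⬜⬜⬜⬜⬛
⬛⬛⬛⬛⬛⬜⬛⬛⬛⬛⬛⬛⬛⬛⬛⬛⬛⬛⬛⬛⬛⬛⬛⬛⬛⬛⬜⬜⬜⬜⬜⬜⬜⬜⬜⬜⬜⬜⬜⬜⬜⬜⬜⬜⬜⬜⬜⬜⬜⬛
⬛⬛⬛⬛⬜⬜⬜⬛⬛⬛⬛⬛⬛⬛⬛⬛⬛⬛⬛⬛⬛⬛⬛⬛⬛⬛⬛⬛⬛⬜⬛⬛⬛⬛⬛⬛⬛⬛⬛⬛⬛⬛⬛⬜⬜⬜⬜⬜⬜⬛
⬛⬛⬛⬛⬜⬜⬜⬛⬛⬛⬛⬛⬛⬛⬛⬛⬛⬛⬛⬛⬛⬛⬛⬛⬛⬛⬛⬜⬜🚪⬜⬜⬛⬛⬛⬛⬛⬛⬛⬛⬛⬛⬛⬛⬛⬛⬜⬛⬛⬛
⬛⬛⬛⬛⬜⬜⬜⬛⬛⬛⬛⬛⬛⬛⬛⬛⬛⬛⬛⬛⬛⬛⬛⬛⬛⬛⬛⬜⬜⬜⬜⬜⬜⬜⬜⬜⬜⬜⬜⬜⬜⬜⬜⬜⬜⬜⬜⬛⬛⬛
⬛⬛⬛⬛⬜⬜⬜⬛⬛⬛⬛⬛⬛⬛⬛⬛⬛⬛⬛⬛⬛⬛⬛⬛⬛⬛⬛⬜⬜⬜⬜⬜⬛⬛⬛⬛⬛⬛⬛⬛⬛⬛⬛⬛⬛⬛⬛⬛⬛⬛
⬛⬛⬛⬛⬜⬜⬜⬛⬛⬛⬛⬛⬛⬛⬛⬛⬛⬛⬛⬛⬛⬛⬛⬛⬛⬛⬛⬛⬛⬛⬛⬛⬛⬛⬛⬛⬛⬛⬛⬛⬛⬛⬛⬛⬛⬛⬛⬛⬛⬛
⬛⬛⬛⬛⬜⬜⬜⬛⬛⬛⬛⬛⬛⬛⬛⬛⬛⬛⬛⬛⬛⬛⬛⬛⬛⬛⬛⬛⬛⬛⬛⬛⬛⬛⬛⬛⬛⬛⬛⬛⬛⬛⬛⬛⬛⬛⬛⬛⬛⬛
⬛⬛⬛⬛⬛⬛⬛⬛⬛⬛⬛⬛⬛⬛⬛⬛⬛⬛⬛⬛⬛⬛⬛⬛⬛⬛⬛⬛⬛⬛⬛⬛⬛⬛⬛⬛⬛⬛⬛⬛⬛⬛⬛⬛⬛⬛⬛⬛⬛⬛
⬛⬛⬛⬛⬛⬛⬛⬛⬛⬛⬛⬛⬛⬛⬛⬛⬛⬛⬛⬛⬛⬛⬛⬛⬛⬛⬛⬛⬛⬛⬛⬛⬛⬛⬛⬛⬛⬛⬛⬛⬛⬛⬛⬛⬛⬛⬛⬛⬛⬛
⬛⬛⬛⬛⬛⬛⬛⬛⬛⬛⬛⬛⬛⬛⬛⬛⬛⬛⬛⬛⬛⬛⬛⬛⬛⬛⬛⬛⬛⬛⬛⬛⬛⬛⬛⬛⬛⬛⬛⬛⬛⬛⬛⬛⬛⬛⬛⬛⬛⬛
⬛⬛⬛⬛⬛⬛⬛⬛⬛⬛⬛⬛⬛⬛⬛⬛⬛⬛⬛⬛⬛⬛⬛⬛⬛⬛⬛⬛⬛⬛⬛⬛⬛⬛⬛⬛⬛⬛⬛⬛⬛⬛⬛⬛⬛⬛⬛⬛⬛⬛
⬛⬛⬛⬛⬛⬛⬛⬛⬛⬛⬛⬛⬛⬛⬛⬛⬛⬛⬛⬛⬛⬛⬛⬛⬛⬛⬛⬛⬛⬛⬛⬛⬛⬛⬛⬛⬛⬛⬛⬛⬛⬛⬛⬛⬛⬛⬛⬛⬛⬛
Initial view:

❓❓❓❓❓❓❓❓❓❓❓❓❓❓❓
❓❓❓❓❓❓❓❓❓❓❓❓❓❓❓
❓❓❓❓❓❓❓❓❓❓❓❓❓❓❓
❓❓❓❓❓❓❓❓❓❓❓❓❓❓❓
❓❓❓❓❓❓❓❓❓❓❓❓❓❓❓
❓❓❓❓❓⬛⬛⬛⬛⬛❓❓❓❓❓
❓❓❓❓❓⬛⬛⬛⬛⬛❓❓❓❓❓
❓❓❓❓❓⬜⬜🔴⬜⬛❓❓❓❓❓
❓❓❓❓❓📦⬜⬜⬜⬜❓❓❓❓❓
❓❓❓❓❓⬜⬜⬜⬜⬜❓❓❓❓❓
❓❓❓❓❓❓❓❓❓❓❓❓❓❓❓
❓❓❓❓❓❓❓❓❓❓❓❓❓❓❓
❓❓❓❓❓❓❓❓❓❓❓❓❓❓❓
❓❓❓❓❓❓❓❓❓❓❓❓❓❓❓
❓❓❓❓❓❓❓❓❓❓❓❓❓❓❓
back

❓❓❓❓❓❓❓❓❓❓❓❓❓❓❓
❓❓❓❓❓❓❓❓❓❓❓❓❓❓❓
❓❓❓❓❓❓❓❓❓❓❓❓❓❓❓
❓❓❓❓❓❓❓❓❓❓❓❓❓❓❓
❓❓❓❓❓⬛⬛⬛⬛⬛❓❓❓❓❓
❓❓❓❓❓⬛⬛⬛⬛⬛❓❓❓❓❓
❓❓❓❓❓⬜⬜⬜⬜⬛❓❓❓❓❓
❓❓❓❓❓📦⬜🔴⬜⬜❓❓❓❓❓
❓❓❓❓❓⬜⬜⬜⬜⬜❓❓❓❓❓
❓❓❓❓❓⬜⬜⬜⬜⬛❓❓❓❓❓
❓❓❓❓❓❓❓❓❓❓❓❓❓❓❓
❓❓❓❓❓❓❓❓❓❓❓❓❓❓❓
❓❓❓❓❓❓❓❓❓❓❓❓❓❓❓
❓❓❓❓❓❓❓❓❓❓❓❓❓❓❓
❓❓❓❓❓❓❓❓❓❓❓❓❓❓❓

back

❓❓❓❓❓❓❓❓❓❓❓❓❓❓❓
❓❓❓❓❓❓❓❓❓❓❓❓❓❓❓
❓❓❓❓❓❓❓❓❓❓❓❓❓❓❓
❓❓❓❓❓⬛⬛⬛⬛⬛❓❓❓❓❓
❓❓❓❓❓⬛⬛⬛⬛⬛❓❓❓❓❓
❓❓❓❓❓⬜⬜⬜⬜⬛❓❓❓❓❓
❓❓❓❓❓📦⬜⬜⬜⬜❓❓❓❓❓
❓❓❓❓❓⬜⬜🔴⬜⬜❓❓❓❓❓
❓❓❓❓❓⬜⬜⬜⬜⬛❓❓❓❓❓
❓❓❓❓❓⬛⬛⬛⬛⬛❓❓❓❓❓
❓❓❓❓❓❓❓❓❓❓❓❓❓❓❓
❓❓❓❓❓❓❓❓❓❓❓❓❓❓❓
❓❓❓❓❓❓❓❓❓❓❓❓❓❓❓
❓❓❓❓❓❓❓❓❓❓❓❓❓❓❓
❓❓❓❓❓❓❓❓❓❓❓❓❓❓❓

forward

❓❓❓❓❓❓❓❓❓❓❓❓❓❓❓
❓❓❓❓❓❓❓❓❓❓❓❓❓❓❓
❓❓❓❓❓❓❓❓❓❓❓❓❓❓❓
❓❓❓❓❓❓❓❓❓❓❓❓❓❓❓
❓❓❓❓❓⬛⬛⬛⬛⬛❓❓❓❓❓
❓❓❓❓❓⬛⬛⬛⬛⬛❓❓❓❓❓
❓❓❓❓❓⬜⬜⬜⬜⬛❓❓❓❓❓
❓❓❓❓❓📦⬜🔴⬜⬜❓❓❓❓❓
❓❓❓❓❓⬜⬜⬜⬜⬜❓❓❓❓❓
❓❓❓❓❓⬜⬜⬜⬜⬛❓❓❓❓❓
❓❓❓❓❓⬛⬛⬛⬛⬛❓❓❓❓❓
❓❓❓❓❓❓❓❓❓❓❓❓❓❓❓
❓❓❓❓❓❓❓❓❓❓❓❓❓❓❓
❓❓❓❓❓❓❓❓❓❓❓❓❓❓❓
❓❓❓❓❓❓❓❓❓❓❓❓❓❓❓

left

❓❓❓❓❓❓❓❓❓❓❓❓❓❓❓
❓❓❓❓❓❓❓❓❓❓❓❓❓❓❓
❓❓❓❓❓❓❓❓❓❓❓❓❓❓❓
❓❓❓❓❓❓❓❓❓❓❓❓❓❓❓
❓❓❓❓❓❓⬛⬛⬛⬛⬛❓❓❓❓
❓❓❓❓❓⬛⬛⬛⬛⬛⬛❓❓❓❓
❓❓❓❓❓⬜⬜⬜⬜⬜⬛❓❓❓❓
❓❓❓❓❓⬜📦🔴⬜⬜⬜❓❓❓❓
❓❓❓❓❓⬜⬜⬜⬜⬜⬜❓❓❓❓
❓❓❓❓❓⬜⬜⬜⬜⬜⬛❓❓❓❓
❓❓❓❓❓❓⬛⬛⬛⬛⬛❓❓❓❓
❓❓❓❓❓❓❓❓❓❓❓❓❓❓❓
❓❓❓❓❓❓❓❓❓❓❓❓❓❓❓
❓❓❓❓❓❓❓❓❓❓❓❓❓❓❓
❓❓❓❓❓❓❓❓❓❓❓❓❓❓❓

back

❓❓❓❓❓❓❓❓❓❓❓❓❓❓❓
❓❓❓❓❓❓❓❓❓❓❓❓❓❓❓
❓❓❓❓❓❓❓❓❓❓❓❓❓❓❓
❓❓❓❓❓❓⬛⬛⬛⬛⬛❓❓❓❓
❓❓❓❓❓⬛⬛⬛⬛⬛⬛❓❓❓❓
❓❓❓❓❓⬜⬜⬜⬜⬜⬛❓❓❓❓
❓❓❓❓❓⬜📦⬜⬜⬜⬜❓❓❓❓
❓❓❓❓❓⬜⬜🔴⬜⬜⬜❓❓❓❓
❓❓❓❓❓⬜⬜⬜⬜⬜⬛❓❓❓❓
❓❓❓❓❓⬛⬛⬛⬛⬛⬛❓❓❓❓
❓❓❓❓❓❓❓❓❓❓❓❓❓❓❓
❓❓❓❓❓❓❓❓❓❓❓❓❓❓❓
❓❓❓❓❓❓❓❓❓❓❓❓❓❓❓
❓❓❓❓❓❓❓❓❓❓❓❓❓❓❓
❓❓❓❓❓❓❓❓❓❓❓❓❓❓❓

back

❓❓❓❓❓❓❓❓❓❓❓❓❓❓❓
❓❓❓❓❓❓❓❓❓❓❓❓❓❓❓
❓❓❓❓❓❓⬛⬛⬛⬛⬛❓❓❓❓
❓❓❓❓❓⬛⬛⬛⬛⬛⬛❓❓❓❓
❓❓❓❓❓⬜⬜⬜⬜⬜⬛❓❓❓❓
❓❓❓❓❓⬜📦⬜⬜⬜⬜❓❓❓❓
❓❓❓❓❓⬜⬜⬜⬜⬜⬜❓❓❓❓
❓❓❓❓❓⬜⬜🔴⬜⬜⬛❓❓❓❓
❓❓❓❓❓⬛⬛⬛⬛⬛⬛❓❓❓❓
❓❓❓❓❓⬛⬛⬛⬛⬛❓❓❓❓❓
❓❓❓❓❓❓❓❓❓❓❓❓❓❓❓
❓❓❓❓❓❓❓❓❓❓❓❓❓❓❓
❓❓❓❓❓❓❓❓❓❓❓❓❓❓❓
❓❓❓❓❓❓❓❓❓❓❓❓❓❓❓
❓❓❓❓❓❓❓❓❓❓❓❓❓❓❓

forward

❓❓❓❓❓❓❓❓❓❓❓❓❓❓❓
❓❓❓❓❓❓❓❓❓❓❓❓❓❓❓
❓❓❓❓❓❓❓❓❓❓❓❓❓❓❓
❓❓❓❓❓❓⬛⬛⬛⬛⬛❓❓❓❓
❓❓❓❓❓⬛⬛⬛⬛⬛⬛❓❓❓❓
❓❓❓❓❓⬜⬜⬜⬜⬜⬛❓❓❓❓
❓❓❓❓❓⬜📦⬜⬜⬜⬜❓❓❓❓
❓❓❓❓❓⬜⬜🔴⬜⬜⬜❓❓❓❓
❓❓❓❓❓⬜⬜⬜⬜⬜⬛❓❓❓❓
❓❓❓❓❓⬛⬛⬛⬛⬛⬛❓❓❓❓
❓❓❓❓❓⬛⬛⬛⬛⬛❓❓❓❓❓
❓❓❓❓❓❓❓❓❓❓❓❓❓❓❓
❓❓❓❓❓❓❓❓❓❓❓❓❓❓❓
❓❓❓❓❓❓❓❓❓❓❓❓❓❓❓
❓❓❓❓❓❓❓❓❓❓❓❓❓❓❓

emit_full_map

❓⬛⬛⬛⬛⬛
⬛⬛⬛⬛⬛⬛
⬜⬜⬜⬜⬜⬛
⬜📦⬜⬜⬜⬜
⬜⬜🔴⬜⬜⬜
⬜⬜⬜⬜⬜⬛
⬛⬛⬛⬛⬛⬛
⬛⬛⬛⬛⬛❓

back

❓❓❓❓❓❓❓❓❓❓❓❓❓❓❓
❓❓❓❓❓❓❓❓❓❓❓❓❓❓❓
❓❓❓❓❓❓⬛⬛⬛⬛⬛❓❓❓❓
❓❓❓❓❓⬛⬛⬛⬛⬛⬛❓❓❓❓
❓❓❓❓❓⬜⬜⬜⬜⬜⬛❓❓❓❓
❓❓❓❓❓⬜📦⬜⬜⬜⬜❓❓❓❓
❓❓❓❓❓⬜⬜⬜⬜⬜⬜❓❓❓❓
❓❓❓❓❓⬜⬜🔴⬜⬜⬛❓❓❓❓
❓❓❓❓❓⬛⬛⬛⬛⬛⬛❓❓❓❓
❓❓❓❓❓⬛⬛⬛⬛⬛❓❓❓❓❓
❓❓❓❓❓❓❓❓❓❓❓❓❓❓❓
❓❓❓❓❓❓❓❓❓❓❓❓❓❓❓
❓❓❓❓❓❓❓❓❓❓❓❓❓❓❓
❓❓❓❓❓❓❓❓❓❓❓❓❓❓❓
❓❓❓❓❓❓❓❓❓❓❓❓❓❓❓

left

❓❓❓❓❓❓❓❓❓❓❓❓❓❓❓
❓❓❓❓❓❓❓❓❓❓❓❓❓❓❓
❓❓❓❓❓❓❓⬛⬛⬛⬛⬛❓❓❓
❓❓❓❓❓❓⬛⬛⬛⬛⬛⬛❓❓❓
❓❓❓❓❓❓⬜⬜⬜⬜⬜⬛❓❓❓
❓❓❓❓❓⬜⬜📦⬜⬜⬜⬜❓❓❓
❓❓❓❓❓⬜⬜⬜⬜⬜⬜⬜❓❓❓
❓❓❓❓❓⬜⬜🔴⬜⬜⬜⬛❓❓❓
❓❓❓❓❓⬛⬛⬛⬛⬛⬛⬛❓❓❓
❓❓❓❓❓⬛⬛⬛⬛⬛⬛❓❓❓❓
❓❓❓❓❓❓❓❓❓❓❓❓❓❓❓
❓❓❓❓❓❓❓❓❓❓❓❓❓❓❓
❓❓❓❓❓❓❓❓❓❓❓❓❓❓❓
❓❓❓❓❓❓❓❓❓❓❓❓❓❓❓
❓❓❓❓❓❓❓❓❓❓❓❓❓❓❓

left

❓❓❓❓❓❓❓❓❓❓❓❓❓❓❓
❓❓❓❓❓❓❓❓❓❓❓❓❓❓❓
❓❓❓❓❓❓❓❓⬛⬛⬛⬛⬛❓❓
❓❓❓❓❓❓❓⬛⬛⬛⬛⬛⬛❓❓
❓❓❓❓❓❓❓⬜⬜⬜⬜⬜⬛❓❓
❓❓❓❓❓⬜⬜⬜📦⬜⬜⬜⬜❓❓
❓❓❓❓❓⬛⬜⬜⬜⬜⬜⬜⬜❓❓
❓❓❓❓❓⬛⬜🔴⬜⬜⬜⬜⬛❓❓
❓❓❓❓❓⬛⬛⬛⬛⬛⬛⬛⬛❓❓
❓❓❓❓❓⬛⬛⬛⬛⬛⬛⬛❓❓❓
❓❓❓❓❓❓❓❓❓❓❓❓❓❓❓
❓❓❓❓❓❓❓❓❓❓❓❓❓❓❓
❓❓❓❓❓❓❓❓❓❓❓❓❓❓❓
❓❓❓❓❓❓❓❓❓❓❓❓❓❓❓
❓❓❓❓❓❓❓❓❓❓❓❓❓❓❓

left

❓❓❓❓❓❓❓❓❓❓❓❓❓❓❓
❓❓❓❓❓❓❓❓❓❓❓❓❓❓❓
❓❓❓❓❓❓❓❓❓⬛⬛⬛⬛⬛❓
❓❓❓❓❓❓❓❓⬛⬛⬛⬛⬛⬛❓
❓❓❓❓❓❓❓❓⬜⬜⬜⬜⬜⬛❓
❓❓❓❓❓⬜⬜⬜⬜📦⬜⬜⬜⬜❓
❓❓❓❓❓⬛⬛⬜⬜⬜⬜⬜⬜⬜❓
❓❓❓❓❓⬛⬛🔴⬜⬜⬜⬜⬜⬛❓
❓❓❓❓❓⬛⬛⬛⬛⬛⬛⬛⬛⬛❓
❓❓❓❓❓⬛⬛⬛⬛⬛⬛⬛⬛❓❓
❓❓❓❓❓❓❓❓❓❓❓❓❓❓❓
❓❓❓❓❓❓❓❓❓❓❓❓❓❓❓
❓❓❓❓❓❓❓❓❓❓❓❓❓❓❓
❓❓❓❓❓❓❓❓❓❓❓❓❓❓❓
❓❓❓❓❓❓❓❓❓❓❓❓❓❓❓

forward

❓❓❓❓❓❓❓❓❓❓❓❓❓❓❓
❓❓❓❓❓❓❓❓❓❓❓❓❓❓❓
❓❓❓❓❓❓❓❓❓❓❓❓❓❓❓
❓❓❓❓❓❓❓❓❓⬛⬛⬛⬛⬛❓
❓❓❓❓❓❓❓❓⬛⬛⬛⬛⬛⬛❓
❓❓❓❓❓⬛⬛⬜⬜⬜⬜⬜⬜⬛❓
❓❓❓❓❓⬜⬜⬜⬜📦⬜⬜⬜⬜❓
❓❓❓❓❓⬛⬛🔴⬜⬜⬜⬜⬜⬜❓
❓❓❓❓❓⬛⬛⬜⬜⬜⬜⬜⬜⬛❓
❓❓❓❓❓⬛⬛⬛⬛⬛⬛⬛⬛⬛❓
❓❓❓❓❓⬛⬛⬛⬛⬛⬛⬛⬛❓❓
❓❓❓❓❓❓❓❓❓❓❓❓❓❓❓
❓❓❓❓❓❓❓❓❓❓❓❓❓❓❓
❓❓❓❓❓❓❓❓❓❓❓❓❓❓❓
❓❓❓❓❓❓❓❓❓❓❓❓❓❓❓

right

❓❓❓❓❓❓❓❓❓❓❓❓❓❓❓
❓❓❓❓❓❓❓❓❓❓❓❓❓❓❓
❓❓❓❓❓❓❓❓❓❓❓❓❓❓❓
❓❓❓❓❓❓❓❓⬛⬛⬛⬛⬛❓❓
❓❓❓❓❓❓❓⬛⬛⬛⬛⬛⬛❓❓
❓❓❓❓⬛⬛⬜⬜⬜⬜⬜⬜⬛❓❓
❓❓❓❓⬜⬜⬜⬜📦⬜⬜⬜⬜❓❓
❓❓❓❓⬛⬛⬜🔴⬜⬜⬜⬜⬜❓❓
❓❓❓❓⬛⬛⬜⬜⬜⬜⬜⬜⬛❓❓
❓❓❓❓⬛⬛⬛⬛⬛⬛⬛⬛⬛❓❓
❓❓❓❓⬛⬛⬛⬛⬛⬛⬛⬛❓❓❓
❓❓❓❓❓❓❓❓❓❓❓❓❓❓❓
❓❓❓❓❓❓❓❓❓❓❓❓❓❓❓
❓❓❓❓❓❓❓❓❓❓❓❓❓❓❓
❓❓❓❓❓❓❓❓❓❓❓❓❓❓❓

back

❓❓❓❓❓❓❓❓❓❓❓❓❓❓❓
❓❓❓❓❓❓❓❓❓❓❓❓❓❓❓
❓❓❓❓❓❓❓❓⬛⬛⬛⬛⬛❓❓
❓❓❓❓❓❓❓⬛⬛⬛⬛⬛⬛❓❓
❓❓❓❓⬛⬛⬜⬜⬜⬜⬜⬜⬛❓❓
❓❓❓❓⬜⬜⬜⬜📦⬜⬜⬜⬜❓❓
❓❓❓❓⬛⬛⬜⬜⬜⬜⬜⬜⬜❓❓
❓❓❓❓⬛⬛⬜🔴⬜⬜⬜⬜⬛❓❓
❓❓❓❓⬛⬛⬛⬛⬛⬛⬛⬛⬛❓❓
❓❓❓❓⬛⬛⬛⬛⬛⬛⬛⬛❓❓❓
❓❓❓❓❓❓❓❓❓❓❓❓❓❓❓
❓❓❓❓❓❓❓❓❓❓❓❓❓❓❓
❓❓❓❓❓❓❓❓❓❓❓❓❓❓❓
❓❓❓❓❓❓❓❓❓❓❓❓❓❓❓
❓❓❓❓❓❓❓❓❓❓❓❓❓❓❓

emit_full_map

❓❓❓❓⬛⬛⬛⬛⬛
❓❓❓⬛⬛⬛⬛⬛⬛
⬛⬛⬜⬜⬜⬜⬜⬜⬛
⬜⬜⬜⬜📦⬜⬜⬜⬜
⬛⬛⬜⬜⬜⬜⬜⬜⬜
⬛⬛⬜🔴⬜⬜⬜⬜⬛
⬛⬛⬛⬛⬛⬛⬛⬛⬛
⬛⬛⬛⬛⬛⬛⬛⬛❓


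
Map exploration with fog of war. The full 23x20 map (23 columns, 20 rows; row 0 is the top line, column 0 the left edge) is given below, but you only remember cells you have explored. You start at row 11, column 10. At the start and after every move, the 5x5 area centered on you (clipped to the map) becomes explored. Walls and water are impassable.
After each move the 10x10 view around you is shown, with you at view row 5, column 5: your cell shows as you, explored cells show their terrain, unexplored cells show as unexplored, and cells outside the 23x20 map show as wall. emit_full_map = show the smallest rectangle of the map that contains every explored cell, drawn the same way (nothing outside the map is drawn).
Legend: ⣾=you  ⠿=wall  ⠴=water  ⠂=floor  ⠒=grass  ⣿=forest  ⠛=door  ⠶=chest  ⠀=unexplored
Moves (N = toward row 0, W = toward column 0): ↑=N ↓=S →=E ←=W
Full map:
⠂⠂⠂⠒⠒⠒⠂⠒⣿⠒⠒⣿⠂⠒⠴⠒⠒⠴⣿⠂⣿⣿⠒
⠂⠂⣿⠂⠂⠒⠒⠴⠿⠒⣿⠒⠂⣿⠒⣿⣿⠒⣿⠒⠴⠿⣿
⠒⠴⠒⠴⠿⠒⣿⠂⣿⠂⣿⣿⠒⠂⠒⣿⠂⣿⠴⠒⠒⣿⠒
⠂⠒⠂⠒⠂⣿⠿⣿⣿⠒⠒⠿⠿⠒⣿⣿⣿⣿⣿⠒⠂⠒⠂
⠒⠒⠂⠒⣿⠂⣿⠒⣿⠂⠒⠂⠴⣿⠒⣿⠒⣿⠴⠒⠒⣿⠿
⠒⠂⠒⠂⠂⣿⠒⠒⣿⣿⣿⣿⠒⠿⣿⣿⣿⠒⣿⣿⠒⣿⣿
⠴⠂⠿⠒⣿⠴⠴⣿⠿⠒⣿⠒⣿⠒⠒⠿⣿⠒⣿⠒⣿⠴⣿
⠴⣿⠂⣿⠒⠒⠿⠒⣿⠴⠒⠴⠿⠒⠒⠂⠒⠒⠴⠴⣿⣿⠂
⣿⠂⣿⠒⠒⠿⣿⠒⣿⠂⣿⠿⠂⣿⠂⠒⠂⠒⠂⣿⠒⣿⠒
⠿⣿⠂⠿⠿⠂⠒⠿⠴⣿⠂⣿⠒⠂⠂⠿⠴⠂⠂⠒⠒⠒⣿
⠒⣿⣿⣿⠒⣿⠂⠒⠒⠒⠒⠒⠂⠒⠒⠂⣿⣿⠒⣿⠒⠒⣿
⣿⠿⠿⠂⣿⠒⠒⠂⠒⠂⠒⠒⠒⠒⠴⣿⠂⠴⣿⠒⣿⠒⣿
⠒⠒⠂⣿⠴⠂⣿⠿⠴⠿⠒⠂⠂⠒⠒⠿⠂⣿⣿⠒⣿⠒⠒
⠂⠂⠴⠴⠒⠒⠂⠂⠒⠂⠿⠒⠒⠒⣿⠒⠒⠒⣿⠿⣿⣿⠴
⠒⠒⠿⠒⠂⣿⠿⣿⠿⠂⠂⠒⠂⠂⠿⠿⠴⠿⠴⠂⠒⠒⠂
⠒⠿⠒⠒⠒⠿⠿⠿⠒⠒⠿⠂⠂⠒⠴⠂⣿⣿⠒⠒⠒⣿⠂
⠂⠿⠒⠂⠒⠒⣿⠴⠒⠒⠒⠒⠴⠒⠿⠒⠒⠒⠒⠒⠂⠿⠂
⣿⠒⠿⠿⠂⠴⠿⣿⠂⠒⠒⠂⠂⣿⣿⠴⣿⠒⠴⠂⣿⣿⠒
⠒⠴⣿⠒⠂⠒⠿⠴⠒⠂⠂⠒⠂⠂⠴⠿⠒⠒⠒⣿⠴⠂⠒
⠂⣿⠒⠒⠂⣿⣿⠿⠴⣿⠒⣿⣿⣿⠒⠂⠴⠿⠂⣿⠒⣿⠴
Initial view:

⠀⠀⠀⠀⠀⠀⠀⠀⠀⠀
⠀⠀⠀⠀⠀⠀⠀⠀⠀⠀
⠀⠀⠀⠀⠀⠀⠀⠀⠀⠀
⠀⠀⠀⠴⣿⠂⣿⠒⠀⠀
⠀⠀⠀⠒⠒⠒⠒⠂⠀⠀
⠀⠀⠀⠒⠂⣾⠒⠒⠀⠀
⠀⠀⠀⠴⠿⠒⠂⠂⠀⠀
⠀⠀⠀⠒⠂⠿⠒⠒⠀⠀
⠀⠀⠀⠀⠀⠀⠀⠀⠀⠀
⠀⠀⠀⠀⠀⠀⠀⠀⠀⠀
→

⠀⠀⠀⠀⠀⠀⠀⠀⠀⠀
⠀⠀⠀⠀⠀⠀⠀⠀⠀⠀
⠀⠀⠀⠀⠀⠀⠀⠀⠀⠀
⠀⠀⠴⣿⠂⣿⠒⠂⠀⠀
⠀⠀⠒⠒⠒⠒⠂⠒⠀⠀
⠀⠀⠒⠂⠒⣾⠒⠒⠀⠀
⠀⠀⠴⠿⠒⠂⠂⠒⠀⠀
⠀⠀⠒⠂⠿⠒⠒⠒⠀⠀
⠀⠀⠀⠀⠀⠀⠀⠀⠀⠀
⠀⠀⠀⠀⠀⠀⠀⠀⠀⠀

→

⠀⠀⠀⠀⠀⠀⠀⠀⠀⠀
⠀⠀⠀⠀⠀⠀⠀⠀⠀⠀
⠀⠀⠀⠀⠀⠀⠀⠀⠀⠀
⠀⠴⣿⠂⣿⠒⠂⠂⠀⠀
⠀⠒⠒⠒⠒⠂⠒⠒⠀⠀
⠀⠒⠂⠒⠒⣾⠒⠴⠀⠀
⠀⠴⠿⠒⠂⠂⠒⠒⠀⠀
⠀⠒⠂⠿⠒⠒⠒⣿⠀⠀
⠀⠀⠀⠀⠀⠀⠀⠀⠀⠀
⠀⠀⠀⠀⠀⠀⠀⠀⠀⠀

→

⠀⠀⠀⠀⠀⠀⠀⠀⠀⠀
⠀⠀⠀⠀⠀⠀⠀⠀⠀⠀
⠀⠀⠀⠀⠀⠀⠀⠀⠀⠀
⠴⣿⠂⣿⠒⠂⠂⠿⠀⠀
⠒⠒⠒⠒⠂⠒⠒⠂⠀⠀
⠒⠂⠒⠒⠒⣾⠴⣿⠀⠀
⠴⠿⠒⠂⠂⠒⠒⠿⠀⠀
⠒⠂⠿⠒⠒⠒⣿⠒⠀⠀
⠀⠀⠀⠀⠀⠀⠀⠀⠀⠀
⠀⠀⠀⠀⠀⠀⠀⠀⠀⠀

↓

⠀⠀⠀⠀⠀⠀⠀⠀⠀⠀
⠀⠀⠀⠀⠀⠀⠀⠀⠀⠀
⠴⣿⠂⣿⠒⠂⠂⠿⠀⠀
⠒⠒⠒⠒⠂⠒⠒⠂⠀⠀
⠒⠂⠒⠒⠒⠒⠴⣿⠀⠀
⠴⠿⠒⠂⠂⣾⠒⠿⠀⠀
⠒⠂⠿⠒⠒⠒⣿⠒⠀⠀
⠀⠀⠀⠒⠂⠂⠿⠿⠀⠀
⠀⠀⠀⠀⠀⠀⠀⠀⠀⠀
⠀⠀⠀⠀⠀⠀⠀⠀⠀⠀

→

⠀⠀⠀⠀⠀⠀⠀⠀⠀⠀
⠀⠀⠀⠀⠀⠀⠀⠀⠀⠀
⣿⠂⣿⠒⠂⠂⠿⠀⠀⠀
⠒⠒⠒⠂⠒⠒⠂⣿⠀⠀
⠂⠒⠒⠒⠒⠴⣿⠂⠀⠀
⠿⠒⠂⠂⠒⣾⠿⠂⠀⠀
⠂⠿⠒⠒⠒⣿⠒⠒⠀⠀
⠀⠀⠒⠂⠂⠿⠿⠴⠀⠀
⠀⠀⠀⠀⠀⠀⠀⠀⠀⠀
⠀⠀⠀⠀⠀⠀⠀⠀⠀⠀

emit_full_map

⠴⣿⠂⣿⠒⠂⠂⠿⠀
⠒⠒⠒⠒⠂⠒⠒⠂⣿
⠒⠂⠒⠒⠒⠒⠴⣿⠂
⠴⠿⠒⠂⠂⠒⣾⠿⠂
⠒⠂⠿⠒⠒⠒⣿⠒⠒
⠀⠀⠀⠒⠂⠂⠿⠿⠴

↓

⠀⠀⠀⠀⠀⠀⠀⠀⠀⠀
⣿⠂⣿⠒⠂⠂⠿⠀⠀⠀
⠒⠒⠒⠂⠒⠒⠂⣿⠀⠀
⠂⠒⠒⠒⠒⠴⣿⠂⠀⠀
⠿⠒⠂⠂⠒⠒⠿⠂⠀⠀
⠂⠿⠒⠒⠒⣾⠒⠒⠀⠀
⠀⠀⠒⠂⠂⠿⠿⠴⠀⠀
⠀⠀⠀⠂⠒⠴⠂⣿⠀⠀
⠀⠀⠀⠀⠀⠀⠀⠀⠀⠀
⠀⠀⠀⠀⠀⠀⠀⠀⠀⠀

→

⠀⠀⠀⠀⠀⠀⠀⠀⠀⠀
⠂⣿⠒⠂⠂⠿⠀⠀⠀⠀
⠒⠒⠂⠒⠒⠂⣿⠀⠀⠀
⠒⠒⠒⠒⠴⣿⠂⠴⠀⠀
⠒⠂⠂⠒⠒⠿⠂⣿⠀⠀
⠿⠒⠒⠒⣿⣾⠒⠒⠀⠀
⠀⠒⠂⠂⠿⠿⠴⠿⠀⠀
⠀⠀⠂⠒⠴⠂⣿⣿⠀⠀
⠀⠀⠀⠀⠀⠀⠀⠀⠀⠀
⠀⠀⠀⠀⠀⠀⠀⠀⠀⠀

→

⠀⠀⠀⠀⠀⠀⠀⠀⠀⠀
⣿⠒⠂⠂⠿⠀⠀⠀⠀⠀
⠒⠂⠒⠒⠂⣿⠀⠀⠀⠀
⠒⠒⠒⠴⣿⠂⠴⣿⠀⠀
⠂⠂⠒⠒⠿⠂⣿⣿⠀⠀
⠒⠒⠒⣿⠒⣾⠒⣿⠀⠀
⠒⠂⠂⠿⠿⠴⠿⠴⠀⠀
⠀⠂⠒⠴⠂⣿⣿⠒⠀⠀
⠀⠀⠀⠀⠀⠀⠀⠀⠀⠀
⠀⠀⠀⠀⠀⠀⠀⠀⠀⠀

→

⠀⠀⠀⠀⠀⠀⠀⠀⠀⠀
⠒⠂⠂⠿⠀⠀⠀⠀⠀⠀
⠂⠒⠒⠂⣿⠀⠀⠀⠀⠀
⠒⠒⠴⣿⠂⠴⣿⠒⠀⠀
⠂⠒⠒⠿⠂⣿⣿⠒⠀⠀
⠒⠒⣿⠒⠒⣾⣿⠿⠀⠀
⠂⠂⠿⠿⠴⠿⠴⠂⠀⠀
⠂⠒⠴⠂⣿⣿⠒⠒⠀⠀
⠀⠀⠀⠀⠀⠀⠀⠀⠀⠀
⠀⠀⠀⠀⠀⠀⠀⠀⠀⠀

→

⠀⠀⠀⠀⠀⠀⠀⠀⠀⠀
⠂⠂⠿⠀⠀⠀⠀⠀⠀⠀
⠒⠒⠂⣿⠀⠀⠀⠀⠀⠀
⠒⠴⣿⠂⠴⣿⠒⣿⠀⠀
⠒⠒⠿⠂⣿⣿⠒⣿⠀⠀
⠒⣿⠒⠒⠒⣾⠿⣿⠀⠀
⠂⠿⠿⠴⠿⠴⠂⠒⠀⠀
⠒⠴⠂⣿⣿⠒⠒⠒⠀⠀
⠀⠀⠀⠀⠀⠀⠀⠀⠀⠀
⠀⠀⠀⠀⠀⠀⠀⠀⠀⠀

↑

⠀⠀⠀⠀⠀⠀⠀⠀⠀⠀
⠀⠀⠀⠀⠀⠀⠀⠀⠀⠀
⠂⠂⠿⠀⠀⠀⠀⠀⠀⠀
⠒⠒⠂⣿⣿⠒⣿⠒⠀⠀
⠒⠴⣿⠂⠴⣿⠒⣿⠀⠀
⠒⠒⠿⠂⣿⣾⠒⣿⠀⠀
⠒⣿⠒⠒⠒⣿⠿⣿⠀⠀
⠂⠿⠿⠴⠿⠴⠂⠒⠀⠀
⠒⠴⠂⣿⣿⠒⠒⠒⠀⠀
⠀⠀⠀⠀⠀⠀⠀⠀⠀⠀

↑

⠀⠀⠀⠀⠀⠀⠀⠀⠀⠀
⠀⠀⠀⠀⠀⠀⠀⠀⠀⠀
⠀⠀⠀⠀⠀⠀⠀⠀⠀⠀
⠂⠂⠿⠴⠂⠂⠒⠒⠀⠀
⠒⠒⠂⣿⣿⠒⣿⠒⠀⠀
⠒⠴⣿⠂⠴⣾⠒⣿⠀⠀
⠒⠒⠿⠂⣿⣿⠒⣿⠀⠀
⠒⣿⠒⠒⠒⣿⠿⣿⠀⠀
⠂⠿⠿⠴⠿⠴⠂⠒⠀⠀
⠒⠴⠂⣿⣿⠒⠒⠒⠀⠀

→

⠀⠀⠀⠀⠀⠀⠀⠀⠀⠿
⠀⠀⠀⠀⠀⠀⠀⠀⠀⠿
⠀⠀⠀⠀⠀⠀⠀⠀⠀⠿
⠂⠿⠴⠂⠂⠒⠒⠒⠀⠿
⠒⠂⣿⣿⠒⣿⠒⠒⠀⠿
⠴⣿⠂⠴⣿⣾⣿⠒⠀⠿
⠒⠿⠂⣿⣿⠒⣿⠒⠀⠿
⣿⠒⠒⠒⣿⠿⣿⣿⠀⠿
⠿⠿⠴⠿⠴⠂⠒⠀⠀⠿
⠴⠂⣿⣿⠒⠒⠒⠀⠀⠿

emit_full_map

⠴⣿⠂⣿⠒⠂⠂⠿⠴⠂⠂⠒⠒⠒
⠒⠒⠒⠒⠂⠒⠒⠂⣿⣿⠒⣿⠒⠒
⠒⠂⠒⠒⠒⠒⠴⣿⠂⠴⣿⣾⣿⠒
⠴⠿⠒⠂⠂⠒⠒⠿⠂⣿⣿⠒⣿⠒
⠒⠂⠿⠒⠒⠒⣿⠒⠒⠒⣿⠿⣿⣿
⠀⠀⠀⠒⠂⠂⠿⠿⠴⠿⠴⠂⠒⠀
⠀⠀⠀⠀⠂⠒⠴⠂⣿⣿⠒⠒⠒⠀

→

⠀⠀⠀⠀⠀⠀⠀⠀⠿⠿
⠀⠀⠀⠀⠀⠀⠀⠀⠿⠿
⠀⠀⠀⠀⠀⠀⠀⠀⠿⠿
⠿⠴⠂⠂⠒⠒⠒⣿⠿⠿
⠂⣿⣿⠒⣿⠒⠒⣿⠿⠿
⣿⠂⠴⣿⠒⣾⠒⣿⠿⠿
⠿⠂⣿⣿⠒⣿⠒⠒⠿⠿
⠒⠒⠒⣿⠿⣿⣿⠴⠿⠿
⠿⠴⠿⠴⠂⠒⠀⠀⠿⠿
⠂⣿⣿⠒⠒⠒⠀⠀⠿⠿

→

⠀⠀⠀⠀⠀⠀⠀⠿⠿⠿
⠀⠀⠀⠀⠀⠀⠀⠿⠿⠿
⠀⠀⠀⠀⠀⠀⠀⠿⠿⠿
⠴⠂⠂⠒⠒⠒⣿⠿⠿⠿
⣿⣿⠒⣿⠒⠒⣿⠿⠿⠿
⠂⠴⣿⠒⣿⣾⣿⠿⠿⠿
⠂⣿⣿⠒⣿⠒⠒⠿⠿⠿
⠒⠒⣿⠿⣿⣿⠴⠿⠿⠿
⠴⠿⠴⠂⠒⠀⠀⠿⠿⠿
⣿⣿⠒⠒⠒⠀⠀⠿⠿⠿

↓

⠀⠀⠀⠀⠀⠀⠀⠿⠿⠿
⠀⠀⠀⠀⠀⠀⠀⠿⠿⠿
⠴⠂⠂⠒⠒⠒⣿⠿⠿⠿
⣿⣿⠒⣿⠒⠒⣿⠿⠿⠿
⠂⠴⣿⠒⣿⠒⣿⠿⠿⠿
⠂⣿⣿⠒⣿⣾⠒⠿⠿⠿
⠒⠒⣿⠿⣿⣿⠴⠿⠿⠿
⠴⠿⠴⠂⠒⠒⠂⠿⠿⠿
⣿⣿⠒⠒⠒⠀⠀⠿⠿⠿
⠀⠀⠀⠀⠀⠀⠀⠿⠿⠿

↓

⠀⠀⠀⠀⠀⠀⠀⠿⠿⠿
⠴⠂⠂⠒⠒⠒⣿⠿⠿⠿
⣿⣿⠒⣿⠒⠒⣿⠿⠿⠿
⠂⠴⣿⠒⣿⠒⣿⠿⠿⠿
⠂⣿⣿⠒⣿⠒⠒⠿⠿⠿
⠒⠒⣿⠿⣿⣾⠴⠿⠿⠿
⠴⠿⠴⠂⠒⠒⠂⠿⠿⠿
⣿⣿⠒⠒⠒⣿⠂⠿⠿⠿
⠀⠀⠀⠀⠀⠀⠀⠿⠿⠿
⠀⠀⠀⠀⠀⠀⠀⠿⠿⠿

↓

⠴⠂⠂⠒⠒⠒⣿⠿⠿⠿
⣿⣿⠒⣿⠒⠒⣿⠿⠿⠿
⠂⠴⣿⠒⣿⠒⣿⠿⠿⠿
⠂⣿⣿⠒⣿⠒⠒⠿⠿⠿
⠒⠒⣿⠿⣿⣿⠴⠿⠿⠿
⠴⠿⠴⠂⠒⣾⠂⠿⠿⠿
⣿⣿⠒⠒⠒⣿⠂⠿⠿⠿
⠀⠀⠀⠒⠂⠿⠂⠿⠿⠿
⠀⠀⠀⠀⠀⠀⠀⠿⠿⠿
⠀⠀⠀⠀⠀⠀⠀⠿⠿⠿

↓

⣿⣿⠒⣿⠒⠒⣿⠿⠿⠿
⠂⠴⣿⠒⣿⠒⣿⠿⠿⠿
⠂⣿⣿⠒⣿⠒⠒⠿⠿⠿
⠒⠒⣿⠿⣿⣿⠴⠿⠿⠿
⠴⠿⠴⠂⠒⠒⠂⠿⠿⠿
⣿⣿⠒⠒⠒⣾⠂⠿⠿⠿
⠀⠀⠀⠒⠂⠿⠂⠿⠿⠿
⠀⠀⠀⠂⣿⣿⠒⠿⠿⠿
⠀⠀⠀⠀⠀⠀⠀⠿⠿⠿
⠀⠀⠀⠀⠀⠀⠀⠿⠿⠿

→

⣿⠒⣿⠒⠒⣿⠿⠿⠿⠿
⠴⣿⠒⣿⠒⣿⠿⠿⠿⠿
⣿⣿⠒⣿⠒⠒⠿⠿⠿⠿
⠒⣿⠿⣿⣿⠴⠿⠿⠿⠿
⠿⠴⠂⠒⠒⠂⠿⠿⠿⠿
⣿⠒⠒⠒⣿⣾⠿⠿⠿⠿
⠀⠀⠒⠂⠿⠂⠿⠿⠿⠿
⠀⠀⠂⣿⣿⠒⠿⠿⠿⠿
⠀⠀⠀⠀⠀⠀⠿⠿⠿⠿
⠀⠀⠀⠀⠀⠀⠿⠿⠿⠿

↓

⠴⣿⠒⣿⠒⣿⠿⠿⠿⠿
⣿⣿⠒⣿⠒⠒⠿⠿⠿⠿
⠒⣿⠿⣿⣿⠴⠿⠿⠿⠿
⠿⠴⠂⠒⠒⠂⠿⠿⠿⠿
⣿⠒⠒⠒⣿⠂⠿⠿⠿⠿
⠀⠀⠒⠂⠿⣾⠿⠿⠿⠿
⠀⠀⠂⣿⣿⠒⠿⠿⠿⠿
⠀⠀⠀⠴⠂⠒⠿⠿⠿⠿
⠀⠀⠀⠀⠀⠀⠿⠿⠿⠿
⠿⠿⠿⠿⠿⠿⠿⠿⠿⠿

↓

⣿⣿⠒⣿⠒⠒⠿⠿⠿⠿
⠒⣿⠿⣿⣿⠴⠿⠿⠿⠿
⠿⠴⠂⠒⠒⠂⠿⠿⠿⠿
⣿⠒⠒⠒⣿⠂⠿⠿⠿⠿
⠀⠀⠒⠂⠿⠂⠿⠿⠿⠿
⠀⠀⠂⣿⣿⣾⠿⠿⠿⠿
⠀⠀⠀⠴⠂⠒⠿⠿⠿⠿
⠀⠀⠀⠒⣿⠴⠿⠿⠿⠿
⠿⠿⠿⠿⠿⠿⠿⠿⠿⠿
⠿⠿⠿⠿⠿⠿⠿⠿⠿⠿

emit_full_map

⠴⣿⠂⣿⠒⠂⠂⠿⠴⠂⠂⠒⠒⠒⣿
⠒⠒⠒⠒⠂⠒⠒⠂⣿⣿⠒⣿⠒⠒⣿
⠒⠂⠒⠒⠒⠒⠴⣿⠂⠴⣿⠒⣿⠒⣿
⠴⠿⠒⠂⠂⠒⠒⠿⠂⣿⣿⠒⣿⠒⠒
⠒⠂⠿⠒⠒⠒⣿⠒⠒⠒⣿⠿⣿⣿⠴
⠀⠀⠀⠒⠂⠂⠿⠿⠴⠿⠴⠂⠒⠒⠂
⠀⠀⠀⠀⠂⠒⠴⠂⣿⣿⠒⠒⠒⣿⠂
⠀⠀⠀⠀⠀⠀⠀⠀⠀⠀⠀⠒⠂⠿⠂
⠀⠀⠀⠀⠀⠀⠀⠀⠀⠀⠀⠂⣿⣿⣾
⠀⠀⠀⠀⠀⠀⠀⠀⠀⠀⠀⠀⠴⠂⠒
⠀⠀⠀⠀⠀⠀⠀⠀⠀⠀⠀⠀⠒⣿⠴

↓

⠒⣿⠿⣿⣿⠴⠿⠿⠿⠿
⠿⠴⠂⠒⠒⠂⠿⠿⠿⠿
⣿⠒⠒⠒⣿⠂⠿⠿⠿⠿
⠀⠀⠒⠂⠿⠂⠿⠿⠿⠿
⠀⠀⠂⣿⣿⠒⠿⠿⠿⠿
⠀⠀⠀⠴⠂⣾⠿⠿⠿⠿
⠀⠀⠀⠒⣿⠴⠿⠿⠿⠿
⠿⠿⠿⠿⠿⠿⠿⠿⠿⠿
⠿⠿⠿⠿⠿⠿⠿⠿⠿⠿
⠿⠿⠿⠿⠿⠿⠿⠿⠿⠿

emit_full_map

⠴⣿⠂⣿⠒⠂⠂⠿⠴⠂⠂⠒⠒⠒⣿
⠒⠒⠒⠒⠂⠒⠒⠂⣿⣿⠒⣿⠒⠒⣿
⠒⠂⠒⠒⠒⠒⠴⣿⠂⠴⣿⠒⣿⠒⣿
⠴⠿⠒⠂⠂⠒⠒⠿⠂⣿⣿⠒⣿⠒⠒
⠒⠂⠿⠒⠒⠒⣿⠒⠒⠒⣿⠿⣿⣿⠴
⠀⠀⠀⠒⠂⠂⠿⠿⠴⠿⠴⠂⠒⠒⠂
⠀⠀⠀⠀⠂⠒⠴⠂⣿⣿⠒⠒⠒⣿⠂
⠀⠀⠀⠀⠀⠀⠀⠀⠀⠀⠀⠒⠂⠿⠂
⠀⠀⠀⠀⠀⠀⠀⠀⠀⠀⠀⠂⣿⣿⠒
⠀⠀⠀⠀⠀⠀⠀⠀⠀⠀⠀⠀⠴⠂⣾
⠀⠀⠀⠀⠀⠀⠀⠀⠀⠀⠀⠀⠒⣿⠴
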